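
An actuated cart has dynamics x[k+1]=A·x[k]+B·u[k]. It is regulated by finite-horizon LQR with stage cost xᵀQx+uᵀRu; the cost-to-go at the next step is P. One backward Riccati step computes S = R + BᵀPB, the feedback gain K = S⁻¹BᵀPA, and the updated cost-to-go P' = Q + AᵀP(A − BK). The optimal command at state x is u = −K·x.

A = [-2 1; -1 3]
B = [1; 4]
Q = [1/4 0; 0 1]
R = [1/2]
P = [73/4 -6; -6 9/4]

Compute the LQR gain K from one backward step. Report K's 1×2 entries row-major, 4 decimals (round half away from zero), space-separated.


1.2593 0.4815

BᵀP = [-5.7500 3.0000]
S = R + BᵀPB = [1/2] + [6.2500] = [6.7500]
BᵀPA = [8.5000 3.2500]
K = S⁻¹·BᵀPA = [1.2593 0.4815]
A−BK = [-3.2593 0.5185; -6.0370 1.0741]
AᵀP(A−BK) = [40.5463 -5.3426; -5.3426 0.9352]
P' = Q + AᵀP(A−BK) = [40.7963 -5.3426; -5.3426 1.9352]
tr(P') = 42.7315


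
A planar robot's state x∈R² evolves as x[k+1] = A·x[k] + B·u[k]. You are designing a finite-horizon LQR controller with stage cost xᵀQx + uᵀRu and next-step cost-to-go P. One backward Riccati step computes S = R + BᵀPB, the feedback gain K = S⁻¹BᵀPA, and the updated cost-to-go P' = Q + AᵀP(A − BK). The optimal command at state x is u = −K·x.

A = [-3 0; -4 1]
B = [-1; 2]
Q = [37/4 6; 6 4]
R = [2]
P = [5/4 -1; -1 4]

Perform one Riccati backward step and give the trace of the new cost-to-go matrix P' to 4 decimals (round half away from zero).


35.3790

BᵀP = [-3.2500 9.0000]
S = R + BᵀPB = [2] + [21.2500] = [23.2500]
BᵀPA = [-26.2500 9.0000]
K = S⁻¹·BᵀPA = [-1.1290 0.3871]
A−BK = [-4.1290 0.3871; -1.7419 0.2258]
AᵀP(A−BK) = [21.6129 -2.8387; -2.8387 0.5161]
P' = Q + AᵀP(A−BK) = [30.8629 3.1613; 3.1613 4.5161]
tr(P') = 35.3790


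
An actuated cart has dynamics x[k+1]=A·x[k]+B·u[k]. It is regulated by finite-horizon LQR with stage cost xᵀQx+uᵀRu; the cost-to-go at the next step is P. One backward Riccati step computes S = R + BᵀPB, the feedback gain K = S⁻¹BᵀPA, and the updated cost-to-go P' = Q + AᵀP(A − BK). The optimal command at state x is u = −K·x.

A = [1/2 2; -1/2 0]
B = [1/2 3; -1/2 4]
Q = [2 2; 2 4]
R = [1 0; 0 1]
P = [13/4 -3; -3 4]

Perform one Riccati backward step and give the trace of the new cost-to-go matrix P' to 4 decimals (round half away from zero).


10.3630

BᵀP = [3.1250 -3.5000; -2.2500 7.0000]
S = R + BᵀPB = [1 0; 0 1] + [3.3125 -4.6250; -4.6250 21.2500] = [4.3125 -4.6250; -4.6250 22.2500]
BᵀPA = [3.3125 6.2500; -4.6250 -4.5000]
K = S⁻¹·BᵀPA = [0.7016 1.5859; -0.0620 0.1274]
A−BK = [0.3353 0.8248; 0.0989 0.2833]
AᵀP(A−BK) = [0.7016 1.5859; 1.5859 3.6614]
P' = Q + AᵀP(A−BK) = [2.7016 3.5859; 3.5859 7.6614]
tr(P') = 10.3630


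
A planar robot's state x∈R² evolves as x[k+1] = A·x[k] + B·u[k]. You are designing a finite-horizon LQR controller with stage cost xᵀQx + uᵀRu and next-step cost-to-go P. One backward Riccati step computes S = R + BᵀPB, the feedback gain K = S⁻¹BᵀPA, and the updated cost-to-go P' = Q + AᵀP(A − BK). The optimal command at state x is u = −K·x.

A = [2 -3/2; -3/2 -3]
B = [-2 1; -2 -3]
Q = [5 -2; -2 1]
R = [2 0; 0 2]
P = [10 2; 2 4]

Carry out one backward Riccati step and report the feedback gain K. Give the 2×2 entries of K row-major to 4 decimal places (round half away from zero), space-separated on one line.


BᵀP = [-24.0000 -12.0000; 4.0000 -10.0000]
S = R + BᵀPB = [2 0; 0 2] + [72.0000 12.0000; 12.0000 34.0000] = [74.0000 12.0000; 12.0000 36.0000]
BᵀPA = [-30.0000 72.0000; 23.0000 24.0000]
K = S⁻¹·BᵀPA = [-0.5381 0.9143; 0.8183 0.3619]
A−BK = [0.1056 -0.0333; -0.1214 -0.0857]
AᵀP(A−BK) = [2.0373 -0.3952; -0.3952 1.9857]
P' = Q + AᵀP(A−BK) = [7.0373 -2.3952; -2.3952 2.9857]
tr(P') = 10.0230

-0.5381 0.9143 0.8183 0.3619


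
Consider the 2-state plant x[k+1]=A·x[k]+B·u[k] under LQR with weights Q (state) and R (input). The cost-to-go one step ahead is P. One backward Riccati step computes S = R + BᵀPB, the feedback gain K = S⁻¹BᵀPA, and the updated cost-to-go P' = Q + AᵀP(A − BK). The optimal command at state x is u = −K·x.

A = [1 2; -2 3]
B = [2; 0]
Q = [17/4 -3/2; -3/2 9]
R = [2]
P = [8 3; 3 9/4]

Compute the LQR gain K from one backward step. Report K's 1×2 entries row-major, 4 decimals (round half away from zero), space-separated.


BᵀP = [16.0000 6.0000]
S = R + BᵀPB = [2] + [32.0000] = [34.0000]
BᵀPA = [4.0000 50.0000]
K = S⁻¹·BᵀPA = [0.1176 1.4706]
A−BK = [0.7647 -0.9412; -2.0000 3.0000]
AᵀP(A−BK) = [4.5294 -6.3824; -6.3824 14.7206]
P' = Q + AᵀP(A−BK) = [8.7794 -7.8824; -7.8824 23.7206]
tr(P') = 32.5000

0.1176 1.4706


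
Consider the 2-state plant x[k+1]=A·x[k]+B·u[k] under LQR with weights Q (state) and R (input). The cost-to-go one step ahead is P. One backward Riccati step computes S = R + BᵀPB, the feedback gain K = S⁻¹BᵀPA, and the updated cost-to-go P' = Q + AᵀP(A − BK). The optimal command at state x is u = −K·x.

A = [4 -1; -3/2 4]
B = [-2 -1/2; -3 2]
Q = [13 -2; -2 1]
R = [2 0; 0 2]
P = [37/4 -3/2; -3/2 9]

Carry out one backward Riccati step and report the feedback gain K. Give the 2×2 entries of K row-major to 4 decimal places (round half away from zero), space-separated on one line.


-1.1947 -0.0599 -2.4845 1.8509

BᵀP = [-14.0000 -24.0000; -7.6250 18.7500]
S = R + BᵀPB = [2 0; 0 2] + [100.0000 -41.0000; -41.0000 41.3125] = [102.0000 -41.0000; -41.0000 43.3125]
BᵀPA = [-20.0000 -82.0000; -58.6250 82.6250]
K = S⁻¹·BᵀPA = [-1.1947 -0.0599; -2.4845 1.8509]
A−BK = [0.3683 -0.1944; -0.1153 0.1184]
AᵀP(A−BK) = [16.7016 -9.9380; -9.9380 7.4037]
P' = Q + AᵀP(A−BK) = [29.7016 -11.9380; -11.9380 8.4037]
tr(P') = 38.1053


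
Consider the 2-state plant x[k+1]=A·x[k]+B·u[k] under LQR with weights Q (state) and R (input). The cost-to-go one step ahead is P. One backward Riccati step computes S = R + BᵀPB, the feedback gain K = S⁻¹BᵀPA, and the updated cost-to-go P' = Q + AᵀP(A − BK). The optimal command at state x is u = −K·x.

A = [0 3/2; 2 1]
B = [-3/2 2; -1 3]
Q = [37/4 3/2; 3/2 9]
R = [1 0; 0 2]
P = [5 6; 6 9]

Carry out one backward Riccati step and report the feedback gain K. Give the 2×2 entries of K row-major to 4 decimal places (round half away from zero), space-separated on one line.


BᵀP = [-13.5000 -18.0000; 28.0000 39.0000]
S = R + BᵀPB = [1 0; 0 2] + [38.2500 -81.0000; -81.0000 173.0000] = [39.2500 -81.0000; -81.0000 175.0000]
BᵀPA = [-36.0000 -38.2500; 78.0000 81.0000]
K = S⁻¹·BᵀPA = [0.0585 -0.4314; 0.4728 0.2632]
A−BK = [-0.8578 0.3266; 0.6401 -0.2210]
AᵀP(A−BK) = [1.2283 -0.0585; -0.0585 0.4314]
P' = Q + AᵀP(A−BK) = [10.4783 1.4415; 1.4415 9.4314]
tr(P') = 19.9096

0.0585 -0.4314 0.4728 0.2632


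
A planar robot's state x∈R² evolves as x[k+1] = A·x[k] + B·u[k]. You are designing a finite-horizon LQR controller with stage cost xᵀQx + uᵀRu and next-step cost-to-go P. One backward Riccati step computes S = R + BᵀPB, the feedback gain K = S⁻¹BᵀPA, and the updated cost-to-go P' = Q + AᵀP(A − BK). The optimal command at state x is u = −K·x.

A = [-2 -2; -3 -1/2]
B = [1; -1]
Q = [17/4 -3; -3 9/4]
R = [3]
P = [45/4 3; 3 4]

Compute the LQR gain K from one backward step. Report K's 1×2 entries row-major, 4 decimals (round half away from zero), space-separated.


-1.1020 -1.3061

BᵀP = [8.2500 -1.0000]
S = R + BᵀPB = [3] + [9.2500] = [12.2500]
BᵀPA = [-13.5000 -16.0000]
K = S⁻¹·BᵀPA = [-1.1020 -1.3061]
A−BK = [-0.8980 -0.6939; -4.1020 -1.8061]
AᵀP(A−BK) = [102.1224 54.3673; 54.3673 31.1020]
P' = Q + AᵀP(A−BK) = [106.3724 51.3673; 51.3673 33.3520]
tr(P') = 139.7245


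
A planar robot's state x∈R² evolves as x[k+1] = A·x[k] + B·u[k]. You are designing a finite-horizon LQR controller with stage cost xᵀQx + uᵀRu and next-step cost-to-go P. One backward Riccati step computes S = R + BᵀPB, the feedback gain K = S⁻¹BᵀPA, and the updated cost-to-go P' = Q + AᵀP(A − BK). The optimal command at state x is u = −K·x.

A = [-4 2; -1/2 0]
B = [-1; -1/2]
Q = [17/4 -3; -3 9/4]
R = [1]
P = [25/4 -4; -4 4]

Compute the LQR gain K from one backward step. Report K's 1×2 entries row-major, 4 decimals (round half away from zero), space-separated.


3.7647 -2.0000

BᵀP = [-4.2500 2.0000]
S = R + BᵀPB = [1] + [3.2500] = [4.2500]
BᵀPA = [16.0000 -8.5000]
K = S⁻¹·BᵀPA = [3.7647 -2.0000]
A−BK = [-0.2353 0.0000; 1.3824 -1.0000]
AᵀP(A−BK) = [24.7647 -14.0000; -14.0000 8.0000]
P' = Q + AᵀP(A−BK) = [29.0147 -17.0000; -17.0000 10.2500]
tr(P') = 39.2647


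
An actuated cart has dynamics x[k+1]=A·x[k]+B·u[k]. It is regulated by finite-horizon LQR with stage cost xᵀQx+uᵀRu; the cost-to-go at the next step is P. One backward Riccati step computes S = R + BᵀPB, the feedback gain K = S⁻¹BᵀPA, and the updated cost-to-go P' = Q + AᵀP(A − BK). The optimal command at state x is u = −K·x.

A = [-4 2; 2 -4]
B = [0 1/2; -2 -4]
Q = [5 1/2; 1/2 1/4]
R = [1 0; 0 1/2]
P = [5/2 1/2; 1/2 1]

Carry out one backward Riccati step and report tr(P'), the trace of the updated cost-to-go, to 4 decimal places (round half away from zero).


41.5984

BᵀP = [-1.0000 -2.0000; -0.7500 -3.7500]
S = R + BᵀPB = [1 0; 0 1/2] + [4.0000 7.5000; 7.5000 14.6250] = [5.0000 7.5000; 7.5000 15.1250]
BᵀPA = [0.0000 6.0000; -4.5000 13.5000]
K = S⁻¹·BᵀPA = [1.7419 -0.5419; -1.1613 1.1613]
A−BK = [-3.4194 1.4194; 0.8387 -0.4387]
AᵀP(A−BK) = [30.7742 -12.7742; -12.7742 5.5742]
P' = Q + AᵀP(A−BK) = [35.7742 -12.2742; -12.2742 5.8242]
tr(P') = 41.5984


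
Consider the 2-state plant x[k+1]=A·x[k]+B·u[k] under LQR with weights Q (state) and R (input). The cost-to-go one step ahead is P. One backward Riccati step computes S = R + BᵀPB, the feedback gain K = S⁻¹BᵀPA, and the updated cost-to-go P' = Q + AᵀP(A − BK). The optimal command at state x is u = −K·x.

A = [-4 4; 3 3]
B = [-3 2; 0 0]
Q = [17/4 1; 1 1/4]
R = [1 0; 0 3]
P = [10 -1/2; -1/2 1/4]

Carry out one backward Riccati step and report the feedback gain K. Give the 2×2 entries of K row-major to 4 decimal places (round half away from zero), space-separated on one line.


1.1933 -1.1070 -0.2652 0.2460

BᵀP = [-30.0000 1.5000; 20.0000 -1.0000]
S = R + BᵀPB = [1 0; 0 3] + [90.0000 -60.0000; -60.0000 40.0000] = [91.0000 -60.0000; -60.0000 43.0000]
BᵀPA = [124.5000 -115.5000; -83.0000 77.0000]
K = S⁻¹·BᵀPA = [1.1933 -1.1070; -0.2652 0.2460]
A−BK = [0.1102 0.1869; 3.0000 3.0000]
AᵀP(A−BK) = [3.6757 0.4936; 0.4936 3.4457]
P' = Q + AᵀP(A−BK) = [7.9257 1.4936; 1.4936 3.6957]
tr(P') = 11.6214


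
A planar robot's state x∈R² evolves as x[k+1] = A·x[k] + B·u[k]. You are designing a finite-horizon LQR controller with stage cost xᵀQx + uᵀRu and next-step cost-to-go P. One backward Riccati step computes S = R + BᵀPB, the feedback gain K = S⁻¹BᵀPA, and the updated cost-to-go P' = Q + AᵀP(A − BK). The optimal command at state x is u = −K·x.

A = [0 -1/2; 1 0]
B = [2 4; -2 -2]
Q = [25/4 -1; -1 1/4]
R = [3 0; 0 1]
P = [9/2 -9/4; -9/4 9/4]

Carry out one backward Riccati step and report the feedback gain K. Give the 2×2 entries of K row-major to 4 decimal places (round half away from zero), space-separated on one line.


BᵀP = [13.5000 -9.0000; 22.5000 -13.5000]
S = R + BᵀPB = [3 0; 0 1] + [45.0000 72.0000; 72.0000 117.0000] = [48.0000 72.0000; 72.0000 118.0000]
BᵀPA = [-9.0000 -6.7500; -13.5000 -11.2500]
K = S⁻¹·BᵀPA = [-0.1875 0.0281; 0.0000 -0.1125]
A−BK = [0.3750 -0.1063; 0.6250 -0.1688]
AᵀP(A−BK) = [0.5625 -0.1406; -0.1406 0.0492]
P' = Q + AᵀP(A−BK) = [6.8125 -1.1406; -1.1406 0.2992]
tr(P') = 7.1117

-0.1875 0.0281 0.0000 -0.1125


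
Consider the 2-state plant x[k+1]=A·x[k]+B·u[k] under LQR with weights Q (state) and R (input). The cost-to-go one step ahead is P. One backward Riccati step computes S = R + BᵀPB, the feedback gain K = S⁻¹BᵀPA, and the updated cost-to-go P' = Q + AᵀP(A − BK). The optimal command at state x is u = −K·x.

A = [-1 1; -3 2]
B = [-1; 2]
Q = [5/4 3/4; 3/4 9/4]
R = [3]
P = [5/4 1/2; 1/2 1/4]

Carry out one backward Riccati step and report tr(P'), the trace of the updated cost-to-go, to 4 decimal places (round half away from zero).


BᵀP = [-0.2500 0.0000]
S = R + BᵀPB = [3] + [0.2500] = [3.2500]
BᵀPA = [0.2500 -0.2500]
K = S⁻¹·BᵀPA = [0.0769 -0.0769]
A−BK = [-0.9231 0.9231; -3.1538 2.1538]
AᵀP(A−BK) = [6.4808 -5.2308; -5.2308 4.2308]
P' = Q + AᵀP(A−BK) = [7.7308 -4.4808; -4.4808 6.4808]
tr(P') = 14.2115

14.2115


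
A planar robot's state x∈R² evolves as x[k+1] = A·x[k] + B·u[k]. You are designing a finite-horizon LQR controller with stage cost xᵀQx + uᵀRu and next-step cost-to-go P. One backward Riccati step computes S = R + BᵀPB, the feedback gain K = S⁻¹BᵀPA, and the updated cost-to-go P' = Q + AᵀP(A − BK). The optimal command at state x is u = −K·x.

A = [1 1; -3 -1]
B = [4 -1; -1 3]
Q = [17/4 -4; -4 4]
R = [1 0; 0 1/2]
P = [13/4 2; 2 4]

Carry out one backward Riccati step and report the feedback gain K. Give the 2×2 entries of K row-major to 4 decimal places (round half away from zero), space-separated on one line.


-0.0004 0.1773 -0.9820 -0.2676

BᵀP = [11.0000 4.0000; 2.7500 10.0000]
S = R + BᵀPB = [1 0; 0 1/2] + [40.0000 1.0000; 1.0000 27.2500] = [41.0000 1.0000; 1.0000 27.7500]
BᵀPA = [-1.0000 7.0000; -27.2500 -7.2500]
K = S⁻¹·BᵀPA = [-0.0004 0.1773; -0.9820 -0.2676]
A−BK = [0.0198 0.0233; -0.0545 -0.0198]
AᵀP(A−BK) = [0.4910 0.1338; 0.1338 0.0687]
P' = Q + AᵀP(A−BK) = [4.7410 -3.8662; -3.8662 4.0687]
tr(P') = 8.8097


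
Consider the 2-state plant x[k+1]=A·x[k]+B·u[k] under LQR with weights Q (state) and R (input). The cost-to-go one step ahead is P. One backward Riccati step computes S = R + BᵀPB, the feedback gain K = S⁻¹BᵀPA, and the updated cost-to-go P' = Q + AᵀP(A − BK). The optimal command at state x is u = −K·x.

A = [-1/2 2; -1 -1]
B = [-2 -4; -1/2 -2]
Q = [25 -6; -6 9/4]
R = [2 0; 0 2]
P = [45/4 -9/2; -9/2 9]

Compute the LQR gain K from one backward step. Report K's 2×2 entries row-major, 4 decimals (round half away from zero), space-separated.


BᵀP = [-20.2500 4.5000; -36.0000 0.0000]
S = R + BᵀPB = [2 0; 0 2] + [38.2500 72.0000; 72.0000 144.0000] = [40.2500 72.0000; 72.0000 146.0000]
BᵀPA = [5.6250 -45.0000; 18.0000 -72.0000]
K = S⁻¹·BᵀPA = [-0.6856 -2.0014; 0.4614 0.4939]
A−BK = [-0.0256 -0.0274; -0.4200 -1.0130]
AᵀP(A−BK) = [2.8641 6.8686; 6.8686 17.4931]
P' = Q + AᵀP(A−BK) = [27.8641 0.8686; 0.8686 19.7431]
tr(P') = 47.6072

-0.6856 -2.0014 0.4614 0.4939


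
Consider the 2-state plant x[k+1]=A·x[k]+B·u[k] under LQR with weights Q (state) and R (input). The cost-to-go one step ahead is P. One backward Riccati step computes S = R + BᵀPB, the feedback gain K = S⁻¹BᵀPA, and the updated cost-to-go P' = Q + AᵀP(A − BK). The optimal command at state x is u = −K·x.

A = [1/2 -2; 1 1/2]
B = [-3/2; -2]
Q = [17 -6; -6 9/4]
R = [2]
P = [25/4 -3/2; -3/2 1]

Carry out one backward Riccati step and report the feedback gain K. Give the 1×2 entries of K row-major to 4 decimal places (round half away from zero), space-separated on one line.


-0.2655 1.1638

BᵀP = [-6.3750 0.2500]
S = R + BᵀPB = [2] + [9.0625] = [11.0625]
BᵀPA = [-2.9375 12.8750]
K = S⁻¹·BᵀPA = [-0.2655 1.1638]
A−BK = [0.1017 -0.2542; 0.4689 2.8277]
AᵀP(A−BK) = [0.2825 0.2938; 0.2938 13.2655]
P' = Q + AᵀP(A−BK) = [17.2825 -5.7062; -5.7062 15.5155]
tr(P') = 32.7980


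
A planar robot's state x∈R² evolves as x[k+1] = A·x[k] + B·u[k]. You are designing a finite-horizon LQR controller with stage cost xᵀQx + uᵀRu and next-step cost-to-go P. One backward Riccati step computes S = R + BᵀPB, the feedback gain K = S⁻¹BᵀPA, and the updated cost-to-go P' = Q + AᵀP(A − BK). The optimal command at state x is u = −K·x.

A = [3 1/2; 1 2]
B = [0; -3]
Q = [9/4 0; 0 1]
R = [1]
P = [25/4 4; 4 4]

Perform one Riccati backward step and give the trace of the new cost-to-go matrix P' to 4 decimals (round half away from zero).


BᵀP = [-12.0000 -12.0000]
S = R + BᵀPB = [1] + [36.0000] = [37.0000]
BᵀPA = [-48.0000 -30.0000]
K = S⁻¹·BᵀPA = [-1.2973 -0.8108]
A−BK = [3.0000 0.5000; -2.8919 -0.4324]
AᵀP(A−BK) = [21.9797 4.4561; 4.4561 1.2382]
P' = Q + AᵀP(A−BK) = [24.2297 4.4561; 4.4561 2.2382]
tr(P') = 26.4679

26.4679


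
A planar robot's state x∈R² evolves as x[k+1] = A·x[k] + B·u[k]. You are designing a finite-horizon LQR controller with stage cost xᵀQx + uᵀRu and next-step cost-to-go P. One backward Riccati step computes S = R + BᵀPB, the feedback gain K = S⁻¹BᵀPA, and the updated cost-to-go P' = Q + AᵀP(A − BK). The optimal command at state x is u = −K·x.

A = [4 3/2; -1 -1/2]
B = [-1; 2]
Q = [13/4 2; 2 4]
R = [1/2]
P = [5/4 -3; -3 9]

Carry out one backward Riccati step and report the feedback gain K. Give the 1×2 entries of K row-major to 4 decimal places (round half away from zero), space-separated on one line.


BᵀP = [-7.2500 21.0000]
S = R + BᵀPB = [1/2] + [49.2500] = [49.7500]
BᵀPA = [-50.0000 -21.3750]
K = S⁻¹·BᵀPA = [-1.0050 -0.4296]
A−BK = [2.9950 1.0704; 1.0101 0.3593]
AᵀP(A−BK) = [2.7487 1.0176; 1.0176 0.3788]
P' = Q + AᵀP(A−BK) = [5.9987 3.0176; 3.0176 4.3788]
tr(P') = 10.3775

-1.0050 -0.4296


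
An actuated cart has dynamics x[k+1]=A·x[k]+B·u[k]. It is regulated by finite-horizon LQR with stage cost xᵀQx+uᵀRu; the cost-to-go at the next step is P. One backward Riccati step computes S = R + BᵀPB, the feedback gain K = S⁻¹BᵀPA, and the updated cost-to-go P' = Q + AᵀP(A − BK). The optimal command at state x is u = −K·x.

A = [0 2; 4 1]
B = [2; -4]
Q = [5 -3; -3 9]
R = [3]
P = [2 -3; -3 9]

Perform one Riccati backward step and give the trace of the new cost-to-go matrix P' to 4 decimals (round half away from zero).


23.4729

BᵀP = [16.0000 -42.0000]
S = R + BᵀPB = [3] + [200.0000] = [203.0000]
BᵀPA = [-168.0000 -10.0000]
K = S⁻¹·BᵀPA = [-0.8276 -0.0493]
A−BK = [1.6552 2.0985; 0.6897 0.8030]
AᵀP(A−BK) = [4.9655 3.7241; 3.7241 4.5074]
P' = Q + AᵀP(A−BK) = [9.9655 0.7241; 0.7241 13.5074]
tr(P') = 23.4729


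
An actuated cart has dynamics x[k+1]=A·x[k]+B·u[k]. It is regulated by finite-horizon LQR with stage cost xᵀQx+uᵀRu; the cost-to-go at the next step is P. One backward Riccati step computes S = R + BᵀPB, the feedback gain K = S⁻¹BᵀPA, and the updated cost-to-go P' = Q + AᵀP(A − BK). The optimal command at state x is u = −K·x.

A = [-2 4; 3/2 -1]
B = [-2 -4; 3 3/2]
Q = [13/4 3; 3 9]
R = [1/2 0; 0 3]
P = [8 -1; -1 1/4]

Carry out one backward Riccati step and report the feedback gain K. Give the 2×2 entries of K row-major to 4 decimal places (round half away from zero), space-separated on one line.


BᵀP = [-19.0000 2.7500; -33.5000 4.3750]
S = R + BᵀPB = [1/2 0; 0 3] + [46.2500 80.1250; 80.1250 140.5625] = [46.7500 80.1250; 80.1250 143.5625]
BᵀPA = [42.1250 -78.7500; 73.5625 -138.3750]
K = S⁻¹·BᵀPA = [0.5261 -0.7486; 0.2188 -0.5460]
A−BK = [-0.0727 0.3186; -0.4065 2.0650]
AᵀP(A−BK) = [0.3065 -0.6708; -0.6708 1.7369]
P' = Q + AᵀP(A−BK) = [3.5565 2.3292; 2.3292 10.7369]
tr(P') = 14.2934

0.5261 -0.7486 0.2188 -0.5460


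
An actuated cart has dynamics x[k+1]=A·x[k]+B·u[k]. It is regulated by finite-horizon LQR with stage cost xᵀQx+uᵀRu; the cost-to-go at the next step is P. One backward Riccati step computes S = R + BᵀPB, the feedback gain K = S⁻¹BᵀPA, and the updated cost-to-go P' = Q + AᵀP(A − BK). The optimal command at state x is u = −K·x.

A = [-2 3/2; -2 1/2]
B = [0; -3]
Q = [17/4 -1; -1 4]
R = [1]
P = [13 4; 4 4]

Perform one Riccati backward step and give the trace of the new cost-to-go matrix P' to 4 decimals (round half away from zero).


BᵀP = [-12.0000 -12.0000]
S = R + BᵀPB = [1] + [36.0000] = [37.0000]
BᵀPA = [48.0000 -24.0000]
K = S⁻¹·BᵀPA = [1.2973 -0.6486]
A−BK = [-2.0000 1.5000; 1.8919 -1.4459]
AᵀP(A−BK) = [37.7297 -27.8649; -27.8649 20.6824]
P' = Q + AᵀP(A−BK) = [41.9797 -28.8649; -28.8649 24.6824]
tr(P') = 66.6622

66.6622


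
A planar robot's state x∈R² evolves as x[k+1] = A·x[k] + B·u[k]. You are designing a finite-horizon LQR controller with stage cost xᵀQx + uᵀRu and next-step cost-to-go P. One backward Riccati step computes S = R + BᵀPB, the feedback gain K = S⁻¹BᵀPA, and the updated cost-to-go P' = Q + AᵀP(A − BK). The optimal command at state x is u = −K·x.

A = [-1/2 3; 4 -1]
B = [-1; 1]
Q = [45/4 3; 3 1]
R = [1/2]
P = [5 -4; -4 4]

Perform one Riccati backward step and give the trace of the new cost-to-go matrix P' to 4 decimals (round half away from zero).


BᵀP = [-9.0000 8.0000]
S = R + BᵀPB = [1/2] + [17.0000] = [17.5000]
BᵀPA = [36.5000 -35.0000]
K = S⁻¹·BᵀPA = [2.0857 -2.0000]
A−BK = [1.5857 1.0000; 1.9143 1.0000]
AᵀP(A−BK) = [5.1214 -0.5000; -0.5000 3.0000]
P' = Q + AᵀP(A−BK) = [16.3714 2.5000; 2.5000 4.0000]
tr(P') = 20.3714

20.3714


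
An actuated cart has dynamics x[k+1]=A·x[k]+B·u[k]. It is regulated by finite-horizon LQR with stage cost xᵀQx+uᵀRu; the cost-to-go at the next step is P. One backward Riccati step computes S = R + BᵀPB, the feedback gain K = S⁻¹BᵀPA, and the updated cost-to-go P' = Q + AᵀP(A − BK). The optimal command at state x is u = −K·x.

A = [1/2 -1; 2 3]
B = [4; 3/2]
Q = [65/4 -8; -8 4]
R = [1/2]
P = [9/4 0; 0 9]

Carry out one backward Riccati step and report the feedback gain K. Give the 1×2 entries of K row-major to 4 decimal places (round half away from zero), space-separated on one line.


0.5551 0.5551

BᵀP = [9.0000 13.5000]
S = R + BᵀPB = [1/2] + [56.2500] = [56.7500]
BᵀPA = [31.5000 31.5000]
K = S⁻¹·BᵀPA = [0.5551 0.5551]
A−BK = [-1.7203 -3.2203; 1.1674 2.1674]
AᵀP(A−BK) = [19.0779 35.3904; 35.3904 65.7654]
P' = Q + AᵀP(A−BK) = [35.3279 27.3904; 27.3904 69.7654]
tr(P') = 105.0933


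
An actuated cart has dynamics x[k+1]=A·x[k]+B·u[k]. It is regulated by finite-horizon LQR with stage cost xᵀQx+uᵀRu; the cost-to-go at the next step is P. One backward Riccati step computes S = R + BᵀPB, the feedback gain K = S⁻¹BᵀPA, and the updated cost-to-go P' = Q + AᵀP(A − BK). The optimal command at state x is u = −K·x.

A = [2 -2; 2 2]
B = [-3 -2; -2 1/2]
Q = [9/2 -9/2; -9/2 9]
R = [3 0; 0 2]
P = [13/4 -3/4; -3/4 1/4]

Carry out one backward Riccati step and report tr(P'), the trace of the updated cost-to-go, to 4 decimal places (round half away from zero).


15.9612

BᵀP = [-8.2500 1.7500; -6.8750 1.6250]
S = R + BᵀPB = [3 0; 0 2] + [21.2500 17.3750; 17.3750 14.5625] = [24.2500 17.3750; 17.3750 16.5625]
BᵀPA = [-13.0000 20.0000; -10.5000 17.0000]
K = S⁻¹·BᵀPA = [-0.3296 0.3596; -0.2882 0.6491]
A−BK = [0.4348 0.3772; 1.4850 2.3947]
AᵀP(A−BK) = [0.6892 -0.5088; -0.5088 1.7719]
P' = Q + AᵀP(A−BK) = [5.1892 -5.0088; -5.0088 10.7719]
tr(P') = 15.9612


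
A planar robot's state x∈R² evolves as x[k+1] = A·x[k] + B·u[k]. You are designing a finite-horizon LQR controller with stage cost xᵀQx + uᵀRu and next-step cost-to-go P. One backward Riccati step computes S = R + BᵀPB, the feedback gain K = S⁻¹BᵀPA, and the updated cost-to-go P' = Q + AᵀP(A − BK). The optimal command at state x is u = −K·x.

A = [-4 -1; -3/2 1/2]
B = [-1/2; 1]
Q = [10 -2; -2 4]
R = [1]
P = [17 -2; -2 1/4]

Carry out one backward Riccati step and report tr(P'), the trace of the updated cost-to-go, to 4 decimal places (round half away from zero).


50.4542

BᵀP = [-10.5000 1.2500]
S = R + BᵀPB = [1] + [6.5000] = [7.5000]
BᵀPA = [40.1250 11.1250]
K = S⁻¹·BᵀPA = [5.3500 1.4833]
A−BK = [-1.3250 -0.2583; -6.8500 -0.9833]
AᵀP(A−BK) = [33.8938 9.2938; 9.2938 2.5604]
P' = Q + AᵀP(A−BK) = [43.8938 7.2938; 7.2938 6.5604]
tr(P') = 50.4542


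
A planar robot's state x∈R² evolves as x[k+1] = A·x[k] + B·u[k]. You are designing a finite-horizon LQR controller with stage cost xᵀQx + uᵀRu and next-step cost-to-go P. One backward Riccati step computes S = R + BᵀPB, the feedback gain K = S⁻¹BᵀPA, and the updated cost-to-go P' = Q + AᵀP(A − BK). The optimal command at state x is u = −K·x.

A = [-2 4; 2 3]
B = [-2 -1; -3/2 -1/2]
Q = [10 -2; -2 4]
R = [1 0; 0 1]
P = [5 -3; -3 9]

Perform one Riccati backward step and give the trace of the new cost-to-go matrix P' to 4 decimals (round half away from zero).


76.8219

BᵀP = [-5.5000 -7.5000; -3.5000 -1.5000]
S = R + BᵀPB = [1 0; 0 1] + [22.2500 9.2500; 9.2500 4.2500] = [23.2500 9.2500; 9.2500 5.2500]
BᵀPA = [-4.0000 -44.5000; 4.0000 -18.5000]
K = S⁻¹·BᵀPA = [-1.5890 -1.7123; 3.5616 -0.5068]
A−BK = [-1.6164 0.0685; 1.3973 0.1781]
AᵀP(A−BK) = [59.3973 3.1781; 3.1781 3.4247]
P' = Q + AᵀP(A−BK) = [69.3973 1.1781; 1.1781 7.4247]
tr(P') = 76.8219


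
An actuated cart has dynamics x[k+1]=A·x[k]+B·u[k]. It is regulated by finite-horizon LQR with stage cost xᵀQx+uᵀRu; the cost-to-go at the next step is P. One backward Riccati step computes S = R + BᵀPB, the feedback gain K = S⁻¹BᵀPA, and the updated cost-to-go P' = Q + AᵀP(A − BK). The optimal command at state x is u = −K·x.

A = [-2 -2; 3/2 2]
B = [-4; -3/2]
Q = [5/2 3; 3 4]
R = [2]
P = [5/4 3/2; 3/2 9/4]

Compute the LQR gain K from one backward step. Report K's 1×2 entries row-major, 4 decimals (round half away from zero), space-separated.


0.0097 -0.0943

BᵀP = [-7.2500 -9.3750]
S = R + BᵀPB = [2] + [43.0625] = [45.0625]
BᵀPA = [0.4375 -4.2500]
K = S⁻¹·BᵀPA = [0.0097 -0.0943]
A−BK = [-1.9612 -2.3773; 1.5146 1.8585]
AᵀP(A−BK) = [1.0583 1.2913; 1.2913 1.5992]
P' = Q + AᵀP(A−BK) = [3.5583 4.2913; 4.2913 5.5992]
tr(P') = 9.1574


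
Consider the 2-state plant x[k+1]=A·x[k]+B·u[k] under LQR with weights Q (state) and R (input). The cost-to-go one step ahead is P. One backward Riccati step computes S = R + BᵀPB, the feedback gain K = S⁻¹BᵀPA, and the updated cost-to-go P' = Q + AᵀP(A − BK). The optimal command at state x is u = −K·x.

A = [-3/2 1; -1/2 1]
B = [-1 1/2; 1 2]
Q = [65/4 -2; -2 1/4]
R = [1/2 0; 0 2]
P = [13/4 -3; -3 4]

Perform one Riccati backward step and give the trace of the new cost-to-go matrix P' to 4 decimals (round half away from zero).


BᵀP = [-6.2500 7.0000; -4.3750 6.5000]
S = R + BᵀPB = [1/2 0; 0 2] + [13.2500 10.8750; 10.8750 10.8125] = [13.7500 10.8750; 10.8750 12.8125]
BᵀPA = [5.8750 0.7500; 3.3125 2.1250]
K = S⁻¹·BᵀPA = [0.6778 -0.2331; -0.3168 0.3637]
A−BK = [-0.6638 0.5850; -0.5443 0.5057]
AᵀP(A−BK) = [0.8797 -0.7102; -0.7102 0.6519]
P' = Q + AᵀP(A−BK) = [17.1297 -2.7102; -2.7102 0.9019]
tr(P') = 18.0316

18.0316


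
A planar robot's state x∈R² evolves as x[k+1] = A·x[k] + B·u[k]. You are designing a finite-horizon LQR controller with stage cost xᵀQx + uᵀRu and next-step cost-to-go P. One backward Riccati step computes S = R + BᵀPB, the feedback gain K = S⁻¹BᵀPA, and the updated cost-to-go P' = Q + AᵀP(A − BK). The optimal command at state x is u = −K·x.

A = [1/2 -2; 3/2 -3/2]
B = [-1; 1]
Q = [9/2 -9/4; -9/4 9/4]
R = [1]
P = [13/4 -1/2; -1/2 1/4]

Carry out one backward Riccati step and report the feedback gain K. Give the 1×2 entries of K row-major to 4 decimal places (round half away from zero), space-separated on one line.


-0.1364 1.1591

BᵀP = [-3.7500 0.7500]
S = R + BᵀPB = [1] + [4.5000] = [5.5000]
BᵀPA = [-0.7500 6.3750]
K = S⁻¹·BᵀPA = [-0.1364 1.1591]
A−BK = [0.3636 -0.8409; 1.6364 -2.6591]
AᵀP(A−BK) = [0.5227 -1.0682; -1.0682 3.1733]
P' = Q + AᵀP(A−BK) = [5.0227 -3.3182; -3.3182 5.4233]
tr(P') = 10.4460


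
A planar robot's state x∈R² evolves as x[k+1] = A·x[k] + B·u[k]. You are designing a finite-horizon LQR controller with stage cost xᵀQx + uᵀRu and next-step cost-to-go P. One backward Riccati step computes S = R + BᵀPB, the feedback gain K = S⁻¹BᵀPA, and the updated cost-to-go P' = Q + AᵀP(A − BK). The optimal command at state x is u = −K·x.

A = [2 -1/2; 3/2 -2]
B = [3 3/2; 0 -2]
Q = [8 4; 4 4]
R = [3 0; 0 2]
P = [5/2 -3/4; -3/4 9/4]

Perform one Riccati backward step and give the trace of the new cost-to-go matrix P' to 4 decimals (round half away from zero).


BᵀP = [7.5000 -2.2500; 5.2500 -5.6250]
S = R + BᵀPB = [3 0; 0 2] + [22.5000 15.7500; 15.7500 19.1250] = [25.5000 15.7500; 15.7500 21.1250]
BᵀPA = [11.6250 0.7500; 2.0625 8.6250]
K = S⁻¹·BᵀPA = [0.7332 -0.4129; -0.4490 0.7161]
A−BK = [0.4739 -0.3355; 0.6019 -0.5677]
AᵀP(A−BK) = [2.9649 -2.3645; -2.3645 2.2581]
P' = Q + AᵀP(A−BK) = [10.9649 1.6355; 1.6355 6.2581]
tr(P') = 17.2229

17.2229


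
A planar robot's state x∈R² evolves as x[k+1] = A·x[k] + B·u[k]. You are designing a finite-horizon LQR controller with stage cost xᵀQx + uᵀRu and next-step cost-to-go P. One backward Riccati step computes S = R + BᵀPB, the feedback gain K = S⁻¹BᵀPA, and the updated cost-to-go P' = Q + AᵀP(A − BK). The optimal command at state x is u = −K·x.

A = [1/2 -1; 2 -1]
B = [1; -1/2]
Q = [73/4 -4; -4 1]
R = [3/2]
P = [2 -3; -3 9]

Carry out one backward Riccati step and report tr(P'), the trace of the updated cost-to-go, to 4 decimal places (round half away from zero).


32.8571

BᵀP = [3.5000 -7.5000]
S = R + BᵀPB = [3/2] + [7.2500] = [8.7500]
BᵀPA = [-13.2500 4.0000]
K = S⁻¹·BᵀPA = [-1.5143 0.4571]
A−BK = [2.0143 -1.4571; 1.2429 -0.7714]
AᵀP(A−BK) = [10.4357 -5.4429; -5.4429 3.1714]
P' = Q + AᵀP(A−BK) = [28.6857 -9.4429; -9.4429 4.1714]
tr(P') = 32.8571


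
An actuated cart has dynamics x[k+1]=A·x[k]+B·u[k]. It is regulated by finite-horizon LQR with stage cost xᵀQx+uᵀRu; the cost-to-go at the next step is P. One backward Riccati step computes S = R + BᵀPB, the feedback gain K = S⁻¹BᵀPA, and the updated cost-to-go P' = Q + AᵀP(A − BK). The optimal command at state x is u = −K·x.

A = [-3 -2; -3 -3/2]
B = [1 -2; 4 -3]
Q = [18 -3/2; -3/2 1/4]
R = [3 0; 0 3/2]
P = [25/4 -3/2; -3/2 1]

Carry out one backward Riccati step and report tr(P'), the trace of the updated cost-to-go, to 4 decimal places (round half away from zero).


BᵀP = [0.2500 2.5000; -8.0000 0.0000]
S = R + BᵀPB = [3 0; 0 3/2] + [10.2500 -8.0000; -8.0000 16.0000] = [13.2500 -8.0000; -8.0000 17.5000]
BᵀPA = [-8.2500 -4.2500; 24.0000 16.0000]
K = S⁻¹·BᵀPA = [0.2837 0.3194; 1.5011 1.0603]
A−BK = [-0.2815 -0.1988; 0.3686 0.4032]
AᵀP(A−BK) = [4.5637 3.4378; 3.4378 2.6426]
P' = Q + AᵀP(A−BK) = [22.5637 1.9378; 1.9378 2.8926]
tr(P') = 25.4563

25.4563


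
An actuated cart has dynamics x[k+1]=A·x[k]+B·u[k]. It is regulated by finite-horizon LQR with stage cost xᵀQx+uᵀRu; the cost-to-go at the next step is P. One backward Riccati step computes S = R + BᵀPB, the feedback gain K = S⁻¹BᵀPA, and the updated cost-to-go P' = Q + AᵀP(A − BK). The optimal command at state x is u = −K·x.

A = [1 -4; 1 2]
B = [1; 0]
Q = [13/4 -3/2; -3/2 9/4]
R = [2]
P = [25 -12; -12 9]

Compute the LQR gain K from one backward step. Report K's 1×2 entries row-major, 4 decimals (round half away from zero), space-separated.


BᵀP = [25.0000 -12.0000]
S = R + BᵀPB = [2] + [25.0000] = [27.0000]
BᵀPA = [13.0000 -124.0000]
K = S⁻¹·BᵀPA = [0.4815 -4.5926]
A−BK = [0.5185 0.5926; 1.0000 2.0000]
AᵀP(A−BK) = [3.7407 1.7037; 1.7037 58.5185]
P' = Q + AᵀP(A−BK) = [6.9907 0.2037; 0.2037 60.7685]
tr(P') = 67.7593

0.4815 -4.5926


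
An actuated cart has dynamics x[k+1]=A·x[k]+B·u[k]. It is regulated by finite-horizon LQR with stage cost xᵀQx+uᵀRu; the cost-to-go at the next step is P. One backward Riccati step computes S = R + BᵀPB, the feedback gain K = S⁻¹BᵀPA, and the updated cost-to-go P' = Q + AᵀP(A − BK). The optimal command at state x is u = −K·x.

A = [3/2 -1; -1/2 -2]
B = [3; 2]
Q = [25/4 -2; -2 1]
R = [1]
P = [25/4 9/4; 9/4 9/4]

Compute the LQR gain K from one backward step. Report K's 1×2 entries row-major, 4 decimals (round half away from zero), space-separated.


0.3137 -0.4906

BᵀP = [23.2500 11.2500]
S = R + BᵀPB = [1] + [92.2500] = [93.2500]
BᵀPA = [29.2500 -45.7500]
K = S⁻¹·BᵀPA = [0.3137 -0.4906]
A−BK = [0.5590 0.4718; -1.1273 -1.0188]
AᵀP(A−BK) = [2.0751 1.6005; 1.6005 1.8043]
P' = Q + AᵀP(A−BK) = [8.3251 -0.3995; -0.3995 2.8043]
tr(P') = 11.1294


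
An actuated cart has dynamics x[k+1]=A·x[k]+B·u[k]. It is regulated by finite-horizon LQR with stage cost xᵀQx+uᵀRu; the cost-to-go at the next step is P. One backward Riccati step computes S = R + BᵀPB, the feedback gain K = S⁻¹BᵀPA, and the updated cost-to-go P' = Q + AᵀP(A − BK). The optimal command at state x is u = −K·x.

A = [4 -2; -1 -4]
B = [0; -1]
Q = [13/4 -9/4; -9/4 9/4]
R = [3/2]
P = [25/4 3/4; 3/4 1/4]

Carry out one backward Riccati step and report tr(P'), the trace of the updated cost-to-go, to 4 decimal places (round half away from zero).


BᵀP = [-0.7500 -0.2500]
S = R + BᵀPB = [3/2] + [0.2500] = [1.7500]
BᵀPA = [-2.7500 2.5000]
K = S⁻¹·BᵀPA = [-1.5714 1.4286]
A−BK = [4.0000 -2.0000; -2.5714 -2.5714]
AᵀP(A−BK) = [89.9286 -55.5714; -55.5714 37.4286]
P' = Q + AᵀP(A−BK) = [93.1786 -57.8214; -57.8214 39.6786]
tr(P') = 132.8571

132.8571


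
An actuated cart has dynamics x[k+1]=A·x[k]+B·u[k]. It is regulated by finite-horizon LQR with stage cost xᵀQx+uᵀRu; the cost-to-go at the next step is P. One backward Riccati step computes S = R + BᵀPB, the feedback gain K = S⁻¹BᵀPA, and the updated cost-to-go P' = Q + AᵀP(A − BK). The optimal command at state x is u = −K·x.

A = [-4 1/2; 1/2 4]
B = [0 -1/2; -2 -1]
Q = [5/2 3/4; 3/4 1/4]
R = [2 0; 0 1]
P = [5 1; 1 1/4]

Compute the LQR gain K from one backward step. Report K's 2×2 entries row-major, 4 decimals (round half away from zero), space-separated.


BᵀP = [-2.0000 -0.5000; -3.5000 -0.7500]
S = R + BᵀPB = [2 0; 0 1] + [1.0000 1.5000; 1.5000 2.5000] = [3.0000 1.5000; 1.5000 3.5000]
BᵀPA = [7.7500 -3.0000; 13.6250 -4.7500]
K = S⁻¹·BᵀPA = [0.8106 -0.4091; 3.5455 -1.1818]
A−BK = [-2.2273 -0.0909; 5.6667 2.0000]
AᵀP(A−BK) = [21.4735 -5.9773; -5.9773 2.4091]
P' = Q + AᵀP(A−BK) = [23.9735 -5.2273; -5.2273 2.6591]
tr(P') = 26.6326

0.8106 -0.4091 3.5455 -1.1818


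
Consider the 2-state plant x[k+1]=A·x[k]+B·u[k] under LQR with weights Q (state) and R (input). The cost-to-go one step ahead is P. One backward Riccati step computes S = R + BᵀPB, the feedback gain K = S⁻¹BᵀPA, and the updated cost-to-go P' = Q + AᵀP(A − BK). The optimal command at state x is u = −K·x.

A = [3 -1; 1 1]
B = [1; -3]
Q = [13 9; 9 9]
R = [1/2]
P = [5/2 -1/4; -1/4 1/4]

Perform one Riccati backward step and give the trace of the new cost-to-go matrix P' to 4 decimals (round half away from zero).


32.4815

BᵀP = [3.2500 -1.0000]
S = R + BᵀPB = [1/2] + [6.2500] = [6.7500]
BᵀPA = [8.7500 -4.2500]
K = S⁻¹·BᵀPA = [1.2963 -0.6296]
A−BK = [1.7037 -0.3704; 4.8889 -0.8889]
AᵀP(A−BK) = [9.9074 -2.2407; -2.2407 0.5741]
P' = Q + AᵀP(A−BK) = [22.9074 6.7593; 6.7593 9.5741]
tr(P') = 32.4815


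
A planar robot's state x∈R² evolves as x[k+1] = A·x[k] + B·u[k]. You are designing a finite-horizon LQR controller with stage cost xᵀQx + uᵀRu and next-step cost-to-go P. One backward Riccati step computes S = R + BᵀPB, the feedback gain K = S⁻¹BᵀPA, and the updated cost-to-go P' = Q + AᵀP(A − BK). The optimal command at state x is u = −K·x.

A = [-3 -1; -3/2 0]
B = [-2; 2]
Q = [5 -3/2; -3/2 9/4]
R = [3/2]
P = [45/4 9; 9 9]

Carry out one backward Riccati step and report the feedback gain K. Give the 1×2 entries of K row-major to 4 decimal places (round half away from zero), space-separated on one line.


1.2857 0.4286

BᵀP = [-4.5000 0.0000]
S = R + BᵀPB = [3/2] + [9.0000] = [10.5000]
BᵀPA = [13.5000 4.5000]
K = S⁻¹·BᵀPA = [1.2857 0.4286]
A−BK = [-0.4286 -0.1429; -4.0714 -0.8571]
AᵀP(A−BK) = [185.1429 41.4643; 41.4643 9.3214]
P' = Q + AᵀP(A−BK) = [190.1429 39.9643; 39.9643 11.5714]
tr(P') = 201.7143


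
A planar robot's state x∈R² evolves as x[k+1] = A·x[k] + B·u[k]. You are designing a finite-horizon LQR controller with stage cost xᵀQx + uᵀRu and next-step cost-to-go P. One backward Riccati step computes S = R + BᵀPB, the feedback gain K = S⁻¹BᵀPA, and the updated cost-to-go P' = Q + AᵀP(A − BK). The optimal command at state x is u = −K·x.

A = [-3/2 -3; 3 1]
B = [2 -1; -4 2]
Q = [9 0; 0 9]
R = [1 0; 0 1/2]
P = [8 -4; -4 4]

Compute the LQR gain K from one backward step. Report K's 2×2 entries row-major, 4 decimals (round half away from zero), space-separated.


-0.4979 -0.4979 0.4979 0.4979

BᵀP = [32.0000 -24.0000; -16.0000 12.0000]
S = R + BᵀPB = [1 0; 0 1/2] + [160.0000 -80.0000; -80.0000 40.0000] = [161.0000 -80.0000; -80.0000 40.5000]
BᵀPA = [-120.0000 -120.0000; 60.0000 60.0000]
K = S⁻¹·BᵀPA = [-0.4979 -0.4979; 0.4979 0.4979]
A−BK = [-0.0062 -1.5062; 0.0124 -1.9876]
AᵀP(A−BK) = [0.3734 0.3734; 0.3734 10.3734]
P' = Q + AᵀP(A−BK) = [9.3734 0.3734; 0.3734 19.3734]
tr(P') = 28.7469


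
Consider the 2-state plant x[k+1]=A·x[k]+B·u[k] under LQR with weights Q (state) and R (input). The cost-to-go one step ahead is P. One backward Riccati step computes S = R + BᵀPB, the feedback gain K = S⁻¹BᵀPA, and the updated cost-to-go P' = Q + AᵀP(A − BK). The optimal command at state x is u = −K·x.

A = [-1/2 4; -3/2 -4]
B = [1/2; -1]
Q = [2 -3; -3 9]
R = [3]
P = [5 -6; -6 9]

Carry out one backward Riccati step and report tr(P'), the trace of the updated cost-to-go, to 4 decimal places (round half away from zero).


BᵀP = [8.5000 -12.0000]
S = R + BᵀPB = [3] + [16.2500] = [19.2500]
BᵀPA = [13.7500 82.0000]
K = S⁻¹·BᵀPA = [0.7143 4.2597]
A−BK = [-0.8571 1.8701; -0.7857 0.2597]
AᵀP(A−BK) = [2.6786 9.4286; 9.4286 66.7013]
P' = Q + AᵀP(A−BK) = [4.6786 6.4286; 6.4286 75.7013]
tr(P') = 80.3799

80.3799


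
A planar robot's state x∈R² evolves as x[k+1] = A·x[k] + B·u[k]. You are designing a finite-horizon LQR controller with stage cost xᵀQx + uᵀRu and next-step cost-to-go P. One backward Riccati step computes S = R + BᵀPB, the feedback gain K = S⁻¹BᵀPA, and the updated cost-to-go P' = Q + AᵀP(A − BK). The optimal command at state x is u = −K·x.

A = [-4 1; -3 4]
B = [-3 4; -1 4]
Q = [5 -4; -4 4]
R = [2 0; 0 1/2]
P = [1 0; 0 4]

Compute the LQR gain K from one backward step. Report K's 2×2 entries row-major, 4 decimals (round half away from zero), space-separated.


BᵀP = [-3.0000 -4.0000; 4.0000 16.0000]
S = R + BᵀPB = [2 0; 0 1/2] + [13.0000 -28.0000; -28.0000 80.0000] = [15.0000 -28.0000; -28.0000 80.5000]
BᵀPA = [24.0000 -19.0000; -64.0000 68.0000]
K = S⁻¹·BᵀPA = [0.3306 0.8843; -0.6800 1.1523]
A−BK = [-0.2881 -0.9563; 0.0508 0.2751]
AᵀP(A−BK) = [0.5431 0.5242; 0.5242 3.4451]
P' = Q + AᵀP(A−BK) = [5.5431 -3.4758; -3.4758 7.4451]
tr(P') = 12.9882

0.3306 0.8843 -0.6800 1.1523


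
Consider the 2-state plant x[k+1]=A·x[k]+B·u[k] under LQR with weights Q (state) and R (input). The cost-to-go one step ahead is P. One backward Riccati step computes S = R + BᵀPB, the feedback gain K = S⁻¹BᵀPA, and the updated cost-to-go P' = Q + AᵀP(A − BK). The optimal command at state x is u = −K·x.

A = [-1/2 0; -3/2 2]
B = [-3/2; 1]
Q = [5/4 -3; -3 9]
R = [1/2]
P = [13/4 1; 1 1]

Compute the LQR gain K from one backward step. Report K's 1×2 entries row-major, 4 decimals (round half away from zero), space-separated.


BᵀP = [-3.8750 -0.5000]
S = R + BᵀPB = [1/2] + [5.3125] = [5.8125]
BᵀPA = [2.6875 -1.0000]
K = S⁻¹·BᵀPA = [0.4624 -0.1720]
A−BK = [0.1935 -0.2581; -1.9624 2.1720]
AᵀP(A−BK) = [3.3199 -3.5376; -3.5376 3.8280]
P' = Q + AᵀP(A−BK) = [4.5699 -6.5376; -6.5376 12.8280]
tr(P') = 17.3978

0.4624 -0.1720


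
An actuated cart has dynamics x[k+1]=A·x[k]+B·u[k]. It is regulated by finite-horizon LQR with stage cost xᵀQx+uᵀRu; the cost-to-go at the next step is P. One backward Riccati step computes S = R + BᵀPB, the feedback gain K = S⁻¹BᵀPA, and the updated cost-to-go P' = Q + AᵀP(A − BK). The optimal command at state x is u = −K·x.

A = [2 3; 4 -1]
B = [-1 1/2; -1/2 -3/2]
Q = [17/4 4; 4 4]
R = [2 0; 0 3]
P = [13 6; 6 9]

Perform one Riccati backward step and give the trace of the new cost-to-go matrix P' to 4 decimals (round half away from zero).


BᵀP = [-16.0000 -10.5000; -2.5000 -10.5000]
S = R + BᵀPB = [2 0; 0 3] + [21.2500 7.7500; 7.7500 14.5000] = [23.2500 7.7500; 7.7500 17.5000]
BᵀPA = [-74.0000 -37.5000; -47.0000 3.0000]
K = S⁻¹·BᵀPA = [-2.6837 -1.9593; -1.4972 1.0391]
A−BK = [0.0649 0.5212; 0.4123 -0.4210]
AᵀP(A−BK) = [23.0355 5.8519; 5.8519 13.4100]
P' = Q + AᵀP(A−BK) = [27.2855 9.8519; 9.8519 17.4100]
tr(P') = 44.6955

44.6955
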